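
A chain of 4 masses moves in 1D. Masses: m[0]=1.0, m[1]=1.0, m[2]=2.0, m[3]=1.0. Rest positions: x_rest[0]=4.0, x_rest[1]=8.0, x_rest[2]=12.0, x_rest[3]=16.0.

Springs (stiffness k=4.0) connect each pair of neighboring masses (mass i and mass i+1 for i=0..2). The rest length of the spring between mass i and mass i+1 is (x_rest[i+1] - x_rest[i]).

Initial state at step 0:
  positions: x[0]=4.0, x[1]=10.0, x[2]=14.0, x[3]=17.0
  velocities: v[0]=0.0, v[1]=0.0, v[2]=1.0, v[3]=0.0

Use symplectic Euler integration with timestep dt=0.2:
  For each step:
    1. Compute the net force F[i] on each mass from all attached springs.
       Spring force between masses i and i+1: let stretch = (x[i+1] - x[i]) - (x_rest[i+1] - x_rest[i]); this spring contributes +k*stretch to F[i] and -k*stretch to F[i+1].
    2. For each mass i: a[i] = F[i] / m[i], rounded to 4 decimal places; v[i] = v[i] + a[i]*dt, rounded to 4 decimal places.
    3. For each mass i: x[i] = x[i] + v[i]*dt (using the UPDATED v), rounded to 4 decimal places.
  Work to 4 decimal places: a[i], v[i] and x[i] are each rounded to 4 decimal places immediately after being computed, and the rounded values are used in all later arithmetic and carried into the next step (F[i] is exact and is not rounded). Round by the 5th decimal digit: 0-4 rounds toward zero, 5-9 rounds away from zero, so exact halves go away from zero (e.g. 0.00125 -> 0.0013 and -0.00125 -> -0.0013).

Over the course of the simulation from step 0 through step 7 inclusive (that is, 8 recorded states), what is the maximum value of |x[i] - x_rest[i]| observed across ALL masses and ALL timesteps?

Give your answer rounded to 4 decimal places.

Answer: 2.8466

Derivation:
Step 0: x=[4.0000 10.0000 14.0000 17.0000] v=[0.0000 0.0000 1.0000 0.0000]
Step 1: x=[4.3200 9.6800 14.1200 17.1600] v=[1.6000 -1.6000 0.6000 0.8000]
Step 2: x=[4.8576 9.2128 14.1280 17.4736] v=[2.6880 -2.3360 0.0400 1.5680]
Step 3: x=[5.4520 8.8352 14.0104 17.8919] v=[2.9722 -1.8880 -0.5878 2.0915]
Step 4: x=[5.9478 8.7443 13.7893 18.3292] v=[2.4788 -0.4544 -1.1053 2.1863]
Step 5: x=[6.2510 9.0132 13.5278 18.6801] v=[1.5160 1.3444 -1.3073 1.7544]
Step 6: x=[6.3562 9.5625 13.3174 18.8466] v=[0.5258 2.7463 -1.0522 0.8326]
Step 7: x=[6.3344 10.1995 13.2489 18.7684] v=[-0.1092 3.1852 -0.3425 -0.3908]
Max displacement = 2.8466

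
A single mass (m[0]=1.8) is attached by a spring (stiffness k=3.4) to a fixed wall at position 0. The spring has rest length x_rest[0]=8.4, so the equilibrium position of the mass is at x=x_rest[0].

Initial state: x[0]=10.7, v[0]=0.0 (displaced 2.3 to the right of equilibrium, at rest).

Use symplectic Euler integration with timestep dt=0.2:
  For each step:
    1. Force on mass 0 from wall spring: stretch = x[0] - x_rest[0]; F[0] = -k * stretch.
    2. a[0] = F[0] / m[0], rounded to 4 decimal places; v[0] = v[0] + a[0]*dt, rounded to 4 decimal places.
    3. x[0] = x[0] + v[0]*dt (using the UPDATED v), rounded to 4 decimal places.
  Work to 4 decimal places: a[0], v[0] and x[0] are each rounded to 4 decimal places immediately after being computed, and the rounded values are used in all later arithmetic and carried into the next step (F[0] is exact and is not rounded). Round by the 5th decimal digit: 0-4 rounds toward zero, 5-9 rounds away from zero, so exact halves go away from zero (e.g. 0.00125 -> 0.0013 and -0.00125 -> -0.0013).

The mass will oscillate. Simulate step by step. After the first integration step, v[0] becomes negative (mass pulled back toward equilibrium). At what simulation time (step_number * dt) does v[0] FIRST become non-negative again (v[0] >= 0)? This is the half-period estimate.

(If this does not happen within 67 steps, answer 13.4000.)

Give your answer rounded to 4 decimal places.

Answer: 2.4000

Derivation:
Step 0: x=[10.7000] v=[0.0000]
Step 1: x=[10.5262] v=[-0.8689]
Step 2: x=[10.1918] v=[-1.6721]
Step 3: x=[9.7220] v=[-2.3490]
Step 4: x=[9.1523] v=[-2.8484]
Step 5: x=[8.5258] v=[-3.1326]
Step 6: x=[7.8898] v=[-3.1801]
Step 7: x=[7.2923] v=[-2.9874]
Step 8: x=[6.7785] v=[-2.5689]
Step 9: x=[6.3872] v=[-1.9563]
Step 10: x=[6.1480] v=[-1.1959]
Step 11: x=[6.0790] v=[-0.3451]
Step 12: x=[6.1853] v=[0.5317]
First v>=0 after going negative at step 12, time=2.4000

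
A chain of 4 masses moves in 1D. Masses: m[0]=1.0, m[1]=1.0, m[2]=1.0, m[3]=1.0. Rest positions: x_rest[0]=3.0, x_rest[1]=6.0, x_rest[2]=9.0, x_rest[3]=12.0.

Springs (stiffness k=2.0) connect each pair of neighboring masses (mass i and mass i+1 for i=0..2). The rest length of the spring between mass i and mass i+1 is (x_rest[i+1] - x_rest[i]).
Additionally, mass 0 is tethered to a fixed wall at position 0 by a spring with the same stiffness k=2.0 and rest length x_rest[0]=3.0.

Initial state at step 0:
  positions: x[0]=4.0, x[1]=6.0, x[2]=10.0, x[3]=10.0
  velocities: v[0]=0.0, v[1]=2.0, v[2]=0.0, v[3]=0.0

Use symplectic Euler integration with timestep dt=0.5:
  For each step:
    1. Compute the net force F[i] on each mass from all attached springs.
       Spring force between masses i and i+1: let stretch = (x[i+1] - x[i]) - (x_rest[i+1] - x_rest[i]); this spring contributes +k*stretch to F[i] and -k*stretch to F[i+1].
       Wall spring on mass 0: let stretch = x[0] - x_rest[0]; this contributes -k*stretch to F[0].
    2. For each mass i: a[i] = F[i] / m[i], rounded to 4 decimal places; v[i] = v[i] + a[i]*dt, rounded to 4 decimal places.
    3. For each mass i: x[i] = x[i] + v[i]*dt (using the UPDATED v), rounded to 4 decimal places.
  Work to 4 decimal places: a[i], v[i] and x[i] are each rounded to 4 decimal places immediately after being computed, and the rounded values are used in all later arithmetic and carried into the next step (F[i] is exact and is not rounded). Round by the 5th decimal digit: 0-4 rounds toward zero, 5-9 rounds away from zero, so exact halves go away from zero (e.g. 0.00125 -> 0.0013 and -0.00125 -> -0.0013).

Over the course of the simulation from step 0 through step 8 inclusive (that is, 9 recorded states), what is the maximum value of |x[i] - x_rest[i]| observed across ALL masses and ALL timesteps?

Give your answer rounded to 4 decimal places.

Answer: 2.8282

Derivation:
Step 0: x=[4.0000 6.0000 10.0000 10.0000] v=[0.0000 2.0000 0.0000 0.0000]
Step 1: x=[3.0000 8.0000 8.0000 11.5000] v=[-2.0000 4.0000 -4.0000 3.0000]
Step 2: x=[3.0000 7.5000 7.7500 12.7500] v=[0.0000 -1.0000 -0.5000 2.5000]
Step 3: x=[3.7500 4.8750 9.8750 13.0000] v=[1.5000 -5.2500 4.2500 0.5000]
Step 4: x=[3.1875 4.1875 11.0625 13.1875] v=[-1.1250 -1.3750 2.3750 0.3750]
Step 5: x=[1.5313 6.4375 9.8750 13.8125] v=[-3.3125 4.5000 -2.3750 1.2500]
Step 6: x=[1.5625 7.9532 8.9375 13.9688] v=[0.0624 3.0313 -1.8750 0.3125]
Step 7: x=[4.0078 6.7657 10.0235 13.1094] v=[4.8906 -2.3751 2.1720 -1.7188]
Step 8: x=[5.8282 5.8281 11.0236 12.2071] v=[3.6407 -1.8752 2.0001 -1.8047]
Max displacement = 2.8282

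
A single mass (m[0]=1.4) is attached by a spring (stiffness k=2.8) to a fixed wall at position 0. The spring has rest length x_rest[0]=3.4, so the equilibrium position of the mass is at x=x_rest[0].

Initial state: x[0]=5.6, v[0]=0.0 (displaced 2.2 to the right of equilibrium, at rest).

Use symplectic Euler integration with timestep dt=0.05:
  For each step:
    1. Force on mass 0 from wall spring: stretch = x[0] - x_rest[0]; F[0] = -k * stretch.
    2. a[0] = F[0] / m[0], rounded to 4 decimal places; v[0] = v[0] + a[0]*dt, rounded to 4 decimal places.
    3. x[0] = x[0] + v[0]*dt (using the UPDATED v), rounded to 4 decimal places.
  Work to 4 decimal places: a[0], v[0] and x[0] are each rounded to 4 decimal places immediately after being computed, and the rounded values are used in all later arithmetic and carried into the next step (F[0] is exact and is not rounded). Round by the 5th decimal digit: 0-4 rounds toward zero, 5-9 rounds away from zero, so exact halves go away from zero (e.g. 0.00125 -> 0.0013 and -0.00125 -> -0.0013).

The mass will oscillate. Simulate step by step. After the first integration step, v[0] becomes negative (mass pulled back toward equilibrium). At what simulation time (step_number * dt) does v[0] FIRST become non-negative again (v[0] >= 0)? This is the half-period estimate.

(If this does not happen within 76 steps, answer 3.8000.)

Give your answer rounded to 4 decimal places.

Answer: 2.2500

Derivation:
Step 0: x=[5.6000] v=[0.0000]
Step 1: x=[5.5890] v=[-0.2200]
Step 2: x=[5.5671] v=[-0.4389]
Step 3: x=[5.5343] v=[-0.6556]
Step 4: x=[5.4909] v=[-0.8690]
Step 5: x=[5.4370] v=[-1.0781]
Step 6: x=[5.3729] v=[-1.2818]
Step 7: x=[5.2989] v=[-1.4791]
Step 8: x=[5.2155] v=[-1.6690]
Step 9: x=[5.1230] v=[-1.8506]
Step 10: x=[5.0219] v=[-2.0229]
Step 11: x=[4.9126] v=[-2.1851]
Step 12: x=[4.7958] v=[-2.3364]
Step 13: x=[4.6720] v=[-2.4760]
Step 14: x=[4.5418] v=[-2.6032]
Step 15: x=[4.4059] v=[-2.7174]
Step 16: x=[4.2650] v=[-2.8180]
Step 17: x=[4.1198] v=[-2.9045]
Step 18: x=[3.9710] v=[-2.9765]
Step 19: x=[3.8193] v=[-3.0336]
Step 20: x=[3.6655] v=[-3.0755]
Step 21: x=[3.5104] v=[-3.1021]
Step 22: x=[3.3547] v=[-3.1131]
Step 23: x=[3.1993] v=[-3.1086]
Step 24: x=[3.0449] v=[-3.0885]
Step 25: x=[2.8923] v=[-3.0530]
Step 26: x=[2.7422] v=[-3.0022]
Step 27: x=[2.5954] v=[-2.9364]
Step 28: x=[2.4526] v=[-2.8559]
Step 29: x=[2.3145] v=[-2.7612]
Step 30: x=[2.1819] v=[-2.6527]
Step 31: x=[2.0554] v=[-2.5309]
Step 32: x=[1.9356] v=[-2.3964]
Step 33: x=[1.8231] v=[-2.2500]
Step 34: x=[1.7185] v=[-2.0923]
Step 35: x=[1.6223] v=[-1.9242]
Step 36: x=[1.5350] v=[-1.7464]
Step 37: x=[1.4570] v=[-1.5599]
Step 38: x=[1.3887] v=[-1.3656]
Step 39: x=[1.3305] v=[-1.1645]
Step 40: x=[1.2826] v=[-0.9576]
Step 41: x=[1.2453] v=[-0.7459]
Step 42: x=[1.2188] v=[-0.5304]
Step 43: x=[1.2032] v=[-0.3123]
Step 44: x=[1.1986] v=[-0.0926]
Step 45: x=[1.2050] v=[0.1275]
First v>=0 after going negative at step 45, time=2.2500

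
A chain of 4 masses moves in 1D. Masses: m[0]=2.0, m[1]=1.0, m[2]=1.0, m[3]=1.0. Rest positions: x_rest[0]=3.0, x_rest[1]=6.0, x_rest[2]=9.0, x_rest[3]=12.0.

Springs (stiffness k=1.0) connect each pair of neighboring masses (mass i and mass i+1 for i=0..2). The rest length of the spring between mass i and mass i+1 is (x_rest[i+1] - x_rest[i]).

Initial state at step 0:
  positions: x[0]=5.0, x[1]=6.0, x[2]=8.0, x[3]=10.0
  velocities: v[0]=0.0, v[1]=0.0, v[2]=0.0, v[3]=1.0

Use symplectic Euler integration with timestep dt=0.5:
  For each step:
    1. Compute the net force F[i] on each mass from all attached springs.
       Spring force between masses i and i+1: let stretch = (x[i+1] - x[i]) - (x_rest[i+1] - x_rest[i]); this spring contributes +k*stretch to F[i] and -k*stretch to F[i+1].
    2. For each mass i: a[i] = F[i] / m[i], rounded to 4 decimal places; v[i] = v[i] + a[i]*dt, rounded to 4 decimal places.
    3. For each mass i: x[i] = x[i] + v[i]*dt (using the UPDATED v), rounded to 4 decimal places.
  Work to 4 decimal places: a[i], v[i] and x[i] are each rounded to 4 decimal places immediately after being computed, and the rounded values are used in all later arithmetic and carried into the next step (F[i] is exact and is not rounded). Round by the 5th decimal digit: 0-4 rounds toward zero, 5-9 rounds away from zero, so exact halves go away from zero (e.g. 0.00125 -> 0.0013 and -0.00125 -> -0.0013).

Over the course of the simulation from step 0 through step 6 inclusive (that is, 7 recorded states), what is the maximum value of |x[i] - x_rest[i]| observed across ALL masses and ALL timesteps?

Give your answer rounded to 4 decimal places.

Answer: 2.3824

Derivation:
Step 0: x=[5.0000 6.0000 8.0000 10.0000] v=[0.0000 0.0000 0.0000 1.0000]
Step 1: x=[4.7500 6.2500 8.0000 10.7500] v=[-0.5000 0.5000 0.0000 1.5000]
Step 2: x=[4.3125 6.5625 8.2500 11.5625] v=[-0.8750 0.6250 0.5000 1.6250]
Step 3: x=[3.7813 6.7344 8.9063 12.2969] v=[-1.0625 0.3438 1.3125 1.4688]
Step 4: x=[3.2442 6.7110 9.8673 12.9337] v=[-1.0743 -0.0468 1.9219 1.2735]
Step 5: x=[2.7654 6.6100 10.8058 13.5539] v=[-0.9576 -0.2021 1.8770 1.2403]
Step 6: x=[2.3922 6.5968 11.3824 14.2371] v=[-0.7465 -0.0265 1.1532 1.3663]
Max displacement = 2.3824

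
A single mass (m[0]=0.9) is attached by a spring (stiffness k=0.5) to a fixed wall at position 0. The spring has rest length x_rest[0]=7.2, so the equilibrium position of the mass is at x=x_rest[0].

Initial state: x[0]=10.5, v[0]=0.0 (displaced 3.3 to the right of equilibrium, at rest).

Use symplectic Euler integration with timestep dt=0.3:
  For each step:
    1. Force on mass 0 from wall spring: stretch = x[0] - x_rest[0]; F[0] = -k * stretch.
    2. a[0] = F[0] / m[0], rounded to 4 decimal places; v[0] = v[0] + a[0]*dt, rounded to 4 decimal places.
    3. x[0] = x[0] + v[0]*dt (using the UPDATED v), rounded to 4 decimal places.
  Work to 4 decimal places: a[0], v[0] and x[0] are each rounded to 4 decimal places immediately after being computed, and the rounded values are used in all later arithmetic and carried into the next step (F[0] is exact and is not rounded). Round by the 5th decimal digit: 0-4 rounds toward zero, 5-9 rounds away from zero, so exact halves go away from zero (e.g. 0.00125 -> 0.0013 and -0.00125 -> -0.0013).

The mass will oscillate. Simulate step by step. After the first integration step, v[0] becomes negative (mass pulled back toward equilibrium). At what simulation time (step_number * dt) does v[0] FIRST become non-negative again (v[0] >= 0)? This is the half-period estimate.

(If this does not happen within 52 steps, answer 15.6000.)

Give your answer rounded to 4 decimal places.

Step 0: x=[10.5000] v=[0.0000]
Step 1: x=[10.3350] v=[-0.5500]
Step 2: x=[10.0133] v=[-1.0725]
Step 3: x=[9.5509] v=[-1.5414]
Step 4: x=[8.9709] v=[-1.9332]
Step 5: x=[8.3024] v=[-2.2283]
Step 6: x=[7.5788] v=[-2.4120]
Step 7: x=[6.8363] v=[-2.4751]
Step 8: x=[6.1120] v=[-2.4145]
Step 9: x=[5.4420] v=[-2.2332]
Step 10: x=[4.8599] v=[-1.9402]
Step 11: x=[4.3948] v=[-1.5502]
Step 12: x=[4.0700] v=[-1.0827]
Step 13: x=[3.9017] v=[-0.5610]
Step 14: x=[3.8983] v=[-0.0113]
Step 15: x=[4.0600] v=[0.5390]
First v>=0 after going negative at step 15, time=4.5000

Answer: 4.5000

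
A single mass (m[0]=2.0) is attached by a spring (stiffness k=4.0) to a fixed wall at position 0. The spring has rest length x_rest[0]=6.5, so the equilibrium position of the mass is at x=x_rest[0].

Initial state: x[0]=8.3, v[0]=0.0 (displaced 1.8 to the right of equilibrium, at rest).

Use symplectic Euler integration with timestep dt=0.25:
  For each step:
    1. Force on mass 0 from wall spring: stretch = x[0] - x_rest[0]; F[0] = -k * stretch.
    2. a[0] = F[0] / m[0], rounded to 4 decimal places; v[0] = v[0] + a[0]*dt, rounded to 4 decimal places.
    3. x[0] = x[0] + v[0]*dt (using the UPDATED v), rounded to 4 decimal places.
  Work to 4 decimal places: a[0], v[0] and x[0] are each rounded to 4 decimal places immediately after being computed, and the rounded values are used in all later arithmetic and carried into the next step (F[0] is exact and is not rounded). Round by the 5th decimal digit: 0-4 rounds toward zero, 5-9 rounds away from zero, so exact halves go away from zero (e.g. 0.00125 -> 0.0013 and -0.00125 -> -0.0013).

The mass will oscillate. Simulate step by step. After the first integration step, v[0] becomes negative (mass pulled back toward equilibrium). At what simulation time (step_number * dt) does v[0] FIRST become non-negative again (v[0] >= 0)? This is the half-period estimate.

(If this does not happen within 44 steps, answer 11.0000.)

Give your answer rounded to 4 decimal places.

Step 0: x=[8.3000] v=[0.0000]
Step 1: x=[8.0750] v=[-0.9000]
Step 2: x=[7.6531] v=[-1.6875]
Step 3: x=[7.0871] v=[-2.2641]
Step 4: x=[6.4477] v=[-2.5577]
Step 5: x=[5.8148] v=[-2.5316]
Step 6: x=[5.2676] v=[-2.1890]
Step 7: x=[4.8744] v=[-1.5728]
Step 8: x=[4.6844] v=[-0.7600]
Step 9: x=[4.7214] v=[0.1478]
First v>=0 after going negative at step 9, time=2.2500

Answer: 2.2500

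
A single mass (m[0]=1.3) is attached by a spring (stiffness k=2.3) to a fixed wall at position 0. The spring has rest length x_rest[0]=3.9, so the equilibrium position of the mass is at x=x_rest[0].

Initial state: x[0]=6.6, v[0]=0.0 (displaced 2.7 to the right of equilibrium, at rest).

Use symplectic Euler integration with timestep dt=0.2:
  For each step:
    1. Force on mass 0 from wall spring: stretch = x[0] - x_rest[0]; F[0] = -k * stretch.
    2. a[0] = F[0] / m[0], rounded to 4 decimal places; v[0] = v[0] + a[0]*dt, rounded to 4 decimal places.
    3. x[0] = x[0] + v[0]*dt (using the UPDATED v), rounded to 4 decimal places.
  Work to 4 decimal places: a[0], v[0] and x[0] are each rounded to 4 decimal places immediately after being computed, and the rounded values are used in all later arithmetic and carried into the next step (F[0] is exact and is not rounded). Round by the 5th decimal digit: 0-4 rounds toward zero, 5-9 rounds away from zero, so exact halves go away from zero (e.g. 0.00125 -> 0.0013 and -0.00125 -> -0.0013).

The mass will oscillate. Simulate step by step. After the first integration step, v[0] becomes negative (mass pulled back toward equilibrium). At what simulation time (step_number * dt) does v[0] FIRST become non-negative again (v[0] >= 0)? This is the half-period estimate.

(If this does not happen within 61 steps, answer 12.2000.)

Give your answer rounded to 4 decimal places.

Step 0: x=[6.6000] v=[0.0000]
Step 1: x=[6.4089] v=[-0.9554]
Step 2: x=[6.0403] v=[-1.8432]
Step 3: x=[5.5202] v=[-2.6005]
Step 4: x=[4.8854] v=[-3.1738]
Step 5: x=[4.1809] v=[-3.5225]
Step 6: x=[3.4565] v=[-3.6219]
Step 7: x=[2.7635] v=[-3.4650]
Step 8: x=[2.1509] v=[-3.0629]
Step 9: x=[1.6621] v=[-2.4440]
Step 10: x=[1.3317] v=[-1.6521]
Step 11: x=[1.1830] v=[-0.7433]
Step 12: x=[1.2266] v=[0.2181]
First v>=0 after going negative at step 12, time=2.4000

Answer: 2.4000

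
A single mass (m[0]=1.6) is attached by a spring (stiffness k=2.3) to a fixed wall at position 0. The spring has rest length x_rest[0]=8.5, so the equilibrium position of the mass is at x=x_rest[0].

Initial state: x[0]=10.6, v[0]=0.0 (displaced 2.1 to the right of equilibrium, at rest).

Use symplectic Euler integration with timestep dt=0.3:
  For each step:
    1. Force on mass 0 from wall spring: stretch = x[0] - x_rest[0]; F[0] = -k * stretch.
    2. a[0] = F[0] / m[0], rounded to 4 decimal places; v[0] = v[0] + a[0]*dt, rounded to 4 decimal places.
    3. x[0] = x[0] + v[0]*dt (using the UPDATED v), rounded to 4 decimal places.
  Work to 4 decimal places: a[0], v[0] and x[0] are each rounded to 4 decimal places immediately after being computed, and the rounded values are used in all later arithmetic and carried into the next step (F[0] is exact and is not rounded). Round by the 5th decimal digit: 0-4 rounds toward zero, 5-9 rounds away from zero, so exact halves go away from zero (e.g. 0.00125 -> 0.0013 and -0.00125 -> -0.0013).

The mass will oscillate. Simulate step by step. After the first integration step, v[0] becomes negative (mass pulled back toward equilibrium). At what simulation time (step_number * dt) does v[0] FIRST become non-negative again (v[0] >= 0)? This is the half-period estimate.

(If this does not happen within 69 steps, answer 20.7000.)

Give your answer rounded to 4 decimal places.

Answer: 2.7000

Derivation:
Step 0: x=[10.6000] v=[0.0000]
Step 1: x=[10.3283] v=[-0.9056]
Step 2: x=[9.8201] v=[-1.6941]
Step 3: x=[9.1411] v=[-2.2634]
Step 4: x=[8.3791] v=[-2.5399]
Step 5: x=[7.6328] v=[-2.4878]
Step 6: x=[6.9987] v=[-2.1138]
Step 7: x=[6.5588] v=[-1.4664]
Step 8: x=[6.3700] v=[-0.6293]
Step 9: x=[6.4568] v=[0.2893]
First v>=0 after going negative at step 9, time=2.7000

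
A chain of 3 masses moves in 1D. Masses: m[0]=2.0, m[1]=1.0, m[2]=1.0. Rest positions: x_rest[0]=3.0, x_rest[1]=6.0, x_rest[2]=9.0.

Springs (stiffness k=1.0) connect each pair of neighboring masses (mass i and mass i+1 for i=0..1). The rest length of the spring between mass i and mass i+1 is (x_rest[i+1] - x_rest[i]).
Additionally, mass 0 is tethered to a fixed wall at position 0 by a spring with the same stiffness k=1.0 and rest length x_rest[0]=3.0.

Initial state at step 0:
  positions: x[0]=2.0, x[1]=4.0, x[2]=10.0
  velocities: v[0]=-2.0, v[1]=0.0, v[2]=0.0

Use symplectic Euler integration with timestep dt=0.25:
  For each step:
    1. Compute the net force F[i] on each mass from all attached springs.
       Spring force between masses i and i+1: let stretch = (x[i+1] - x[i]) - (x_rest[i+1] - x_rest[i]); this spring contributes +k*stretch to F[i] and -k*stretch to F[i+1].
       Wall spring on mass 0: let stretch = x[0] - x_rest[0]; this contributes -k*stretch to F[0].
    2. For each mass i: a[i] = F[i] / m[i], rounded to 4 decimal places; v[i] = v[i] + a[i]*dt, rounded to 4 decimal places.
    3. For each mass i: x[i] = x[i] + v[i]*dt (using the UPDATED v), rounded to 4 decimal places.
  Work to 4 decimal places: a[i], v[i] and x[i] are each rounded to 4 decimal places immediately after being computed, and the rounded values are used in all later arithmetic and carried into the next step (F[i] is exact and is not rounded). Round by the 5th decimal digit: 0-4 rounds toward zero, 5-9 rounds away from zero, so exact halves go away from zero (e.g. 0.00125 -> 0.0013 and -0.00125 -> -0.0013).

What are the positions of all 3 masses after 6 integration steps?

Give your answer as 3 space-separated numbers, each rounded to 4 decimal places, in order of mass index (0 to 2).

Answer: 0.3505 6.0193 7.5469

Derivation:
Step 0: x=[2.0000 4.0000 10.0000] v=[-2.0000 0.0000 0.0000]
Step 1: x=[1.5000 4.2500 9.8125] v=[-2.0000 1.0000 -0.7500]
Step 2: x=[1.0391 4.6758 9.4649] v=[-1.8438 1.7031 -1.3906]
Step 3: x=[0.6593 5.1736 9.0054] v=[-1.5191 1.9912 -1.8379]
Step 4: x=[0.4000 5.6288 8.4939] v=[-1.0372 1.8206 -2.0459]
Step 5: x=[0.2916 5.9362 7.9909] v=[-0.4336 1.2297 -2.0122]
Step 6: x=[0.3505 6.0193 7.5469] v=[0.2355 0.3322 -1.7759]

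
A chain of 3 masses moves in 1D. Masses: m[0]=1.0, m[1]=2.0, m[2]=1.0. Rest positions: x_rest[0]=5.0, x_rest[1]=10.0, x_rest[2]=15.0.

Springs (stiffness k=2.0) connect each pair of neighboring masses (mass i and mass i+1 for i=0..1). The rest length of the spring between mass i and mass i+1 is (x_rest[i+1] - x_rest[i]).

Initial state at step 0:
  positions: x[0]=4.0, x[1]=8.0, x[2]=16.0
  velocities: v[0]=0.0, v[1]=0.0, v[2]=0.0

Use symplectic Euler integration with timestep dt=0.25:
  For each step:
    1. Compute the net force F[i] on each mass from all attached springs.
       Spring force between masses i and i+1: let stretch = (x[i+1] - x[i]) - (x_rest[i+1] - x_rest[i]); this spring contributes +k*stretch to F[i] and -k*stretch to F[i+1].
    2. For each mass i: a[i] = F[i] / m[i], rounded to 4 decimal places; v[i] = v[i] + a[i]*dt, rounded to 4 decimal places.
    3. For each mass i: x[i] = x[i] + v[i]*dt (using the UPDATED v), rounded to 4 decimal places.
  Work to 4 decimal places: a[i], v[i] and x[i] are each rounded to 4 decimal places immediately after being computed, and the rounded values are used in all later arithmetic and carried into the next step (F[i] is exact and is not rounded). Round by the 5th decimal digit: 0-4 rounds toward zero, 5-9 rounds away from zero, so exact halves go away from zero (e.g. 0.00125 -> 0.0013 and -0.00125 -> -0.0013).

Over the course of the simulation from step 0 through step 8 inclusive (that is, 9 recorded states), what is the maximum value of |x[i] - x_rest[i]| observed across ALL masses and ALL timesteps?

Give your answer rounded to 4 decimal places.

Step 0: x=[4.0000 8.0000 16.0000] v=[0.0000 0.0000 0.0000]
Step 1: x=[3.8750 8.2500 15.6250] v=[-0.5000 1.0000 -1.5000]
Step 2: x=[3.6719 8.6875 14.9531] v=[-0.8125 1.7500 -2.6875]
Step 3: x=[3.4707 9.2031 14.1230] v=[-0.8047 2.0625 -3.3203]
Step 4: x=[3.3611 9.6680 13.3029] v=[-0.4385 1.8594 -3.2803]
Step 5: x=[3.4149 9.9659 12.6535] v=[0.2150 1.1914 -2.5978]
Step 6: x=[3.6625 10.0223 12.2931] v=[0.9905 0.2256 -1.4416]
Step 7: x=[4.0801 9.8231 12.2739] v=[1.6704 -0.7967 -0.0770]
Step 8: x=[4.5906 9.4182 12.5733] v=[2.0419 -1.6198 1.1976]
Max displacement = 2.7261

Answer: 2.7261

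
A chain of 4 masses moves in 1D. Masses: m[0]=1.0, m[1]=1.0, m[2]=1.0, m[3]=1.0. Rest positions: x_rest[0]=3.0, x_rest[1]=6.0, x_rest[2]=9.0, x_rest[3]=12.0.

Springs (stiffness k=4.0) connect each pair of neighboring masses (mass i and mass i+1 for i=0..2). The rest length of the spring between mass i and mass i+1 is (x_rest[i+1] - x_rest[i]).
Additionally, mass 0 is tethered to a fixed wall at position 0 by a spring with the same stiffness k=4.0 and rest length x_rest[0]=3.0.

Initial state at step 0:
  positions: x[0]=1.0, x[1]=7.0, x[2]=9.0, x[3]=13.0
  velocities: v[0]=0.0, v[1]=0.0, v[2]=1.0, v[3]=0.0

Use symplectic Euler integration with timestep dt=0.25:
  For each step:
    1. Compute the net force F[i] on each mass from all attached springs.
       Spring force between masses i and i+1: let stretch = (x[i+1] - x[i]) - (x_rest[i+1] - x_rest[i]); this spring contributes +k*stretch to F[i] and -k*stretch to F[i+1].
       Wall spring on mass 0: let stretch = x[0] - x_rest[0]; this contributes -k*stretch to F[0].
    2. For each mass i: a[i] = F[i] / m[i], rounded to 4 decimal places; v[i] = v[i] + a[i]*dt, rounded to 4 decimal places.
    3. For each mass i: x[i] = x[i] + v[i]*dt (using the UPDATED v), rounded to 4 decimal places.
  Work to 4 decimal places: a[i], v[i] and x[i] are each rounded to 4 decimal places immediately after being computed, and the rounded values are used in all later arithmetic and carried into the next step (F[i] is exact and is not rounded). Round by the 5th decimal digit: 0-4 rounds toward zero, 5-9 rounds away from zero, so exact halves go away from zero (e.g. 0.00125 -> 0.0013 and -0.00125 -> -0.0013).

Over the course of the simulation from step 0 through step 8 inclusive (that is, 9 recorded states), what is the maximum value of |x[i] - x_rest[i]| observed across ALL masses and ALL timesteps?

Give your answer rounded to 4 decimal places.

Answer: 2.5032

Derivation:
Step 0: x=[1.0000 7.0000 9.0000 13.0000] v=[0.0000 0.0000 1.0000 0.0000]
Step 1: x=[2.2500 6.0000 9.7500 12.7500] v=[5.0000 -4.0000 3.0000 -1.0000]
Step 2: x=[3.8750 5.0000 10.3125 12.5000] v=[6.5000 -4.0000 2.2500 -1.0000]
Step 3: x=[4.8125 5.0469 10.0938 12.4531] v=[3.7500 0.1875 -0.8750 -0.1875]
Step 4: x=[4.6055 6.2969 9.2032 12.5664] v=[-0.8281 5.0000 -3.5626 0.4532]
Step 5: x=[3.6700 7.8506 8.4268 12.5889] v=[-3.7422 6.2149 -3.1057 0.0900]
Step 6: x=[2.8621 8.5032 8.5469 12.3209] v=[-3.2316 2.6105 0.4802 -1.0721]
Step 7: x=[2.7490 7.7565 9.5995 11.8594] v=[-0.4526 -2.9869 4.2105 -1.8461]
Step 8: x=[3.2005 6.2187 10.7564 11.5829] v=[1.8059 -6.1514 4.6274 -1.1060]
Max displacement = 2.5032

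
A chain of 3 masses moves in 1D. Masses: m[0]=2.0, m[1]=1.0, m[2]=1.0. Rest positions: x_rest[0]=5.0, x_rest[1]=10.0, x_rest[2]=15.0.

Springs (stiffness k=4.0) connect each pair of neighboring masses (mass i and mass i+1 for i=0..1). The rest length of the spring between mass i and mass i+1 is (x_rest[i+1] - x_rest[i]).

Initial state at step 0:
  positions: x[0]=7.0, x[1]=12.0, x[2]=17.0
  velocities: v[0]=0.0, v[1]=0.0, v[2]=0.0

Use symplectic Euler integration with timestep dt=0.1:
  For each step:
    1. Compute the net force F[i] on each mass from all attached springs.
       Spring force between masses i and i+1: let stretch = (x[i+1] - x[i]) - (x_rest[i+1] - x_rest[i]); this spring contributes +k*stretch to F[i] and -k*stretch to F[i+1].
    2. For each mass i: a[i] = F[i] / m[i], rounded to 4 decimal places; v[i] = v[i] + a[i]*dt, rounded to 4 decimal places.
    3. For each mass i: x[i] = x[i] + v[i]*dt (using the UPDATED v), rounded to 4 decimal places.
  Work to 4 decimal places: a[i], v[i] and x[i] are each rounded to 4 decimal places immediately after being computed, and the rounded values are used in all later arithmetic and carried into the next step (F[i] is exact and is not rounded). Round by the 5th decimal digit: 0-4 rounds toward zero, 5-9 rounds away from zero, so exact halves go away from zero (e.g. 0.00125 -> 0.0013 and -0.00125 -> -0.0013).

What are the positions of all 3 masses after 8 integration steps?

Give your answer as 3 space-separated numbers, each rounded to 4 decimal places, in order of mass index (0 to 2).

Step 0: x=[7.0000 12.0000 17.0000] v=[0.0000 0.0000 0.0000]
Step 1: x=[7.0000 12.0000 17.0000] v=[0.0000 0.0000 0.0000]
Step 2: x=[7.0000 12.0000 17.0000] v=[0.0000 0.0000 0.0000]
Step 3: x=[7.0000 12.0000 17.0000] v=[0.0000 0.0000 0.0000]
Step 4: x=[7.0000 12.0000 17.0000] v=[0.0000 0.0000 0.0000]
Step 5: x=[7.0000 12.0000 17.0000] v=[0.0000 0.0000 0.0000]
Step 6: x=[7.0000 12.0000 17.0000] v=[0.0000 0.0000 0.0000]
Step 7: x=[7.0000 12.0000 17.0000] v=[0.0000 0.0000 0.0000]
Step 8: x=[7.0000 12.0000 17.0000] v=[0.0000 0.0000 0.0000]

Answer: 7.0000 12.0000 17.0000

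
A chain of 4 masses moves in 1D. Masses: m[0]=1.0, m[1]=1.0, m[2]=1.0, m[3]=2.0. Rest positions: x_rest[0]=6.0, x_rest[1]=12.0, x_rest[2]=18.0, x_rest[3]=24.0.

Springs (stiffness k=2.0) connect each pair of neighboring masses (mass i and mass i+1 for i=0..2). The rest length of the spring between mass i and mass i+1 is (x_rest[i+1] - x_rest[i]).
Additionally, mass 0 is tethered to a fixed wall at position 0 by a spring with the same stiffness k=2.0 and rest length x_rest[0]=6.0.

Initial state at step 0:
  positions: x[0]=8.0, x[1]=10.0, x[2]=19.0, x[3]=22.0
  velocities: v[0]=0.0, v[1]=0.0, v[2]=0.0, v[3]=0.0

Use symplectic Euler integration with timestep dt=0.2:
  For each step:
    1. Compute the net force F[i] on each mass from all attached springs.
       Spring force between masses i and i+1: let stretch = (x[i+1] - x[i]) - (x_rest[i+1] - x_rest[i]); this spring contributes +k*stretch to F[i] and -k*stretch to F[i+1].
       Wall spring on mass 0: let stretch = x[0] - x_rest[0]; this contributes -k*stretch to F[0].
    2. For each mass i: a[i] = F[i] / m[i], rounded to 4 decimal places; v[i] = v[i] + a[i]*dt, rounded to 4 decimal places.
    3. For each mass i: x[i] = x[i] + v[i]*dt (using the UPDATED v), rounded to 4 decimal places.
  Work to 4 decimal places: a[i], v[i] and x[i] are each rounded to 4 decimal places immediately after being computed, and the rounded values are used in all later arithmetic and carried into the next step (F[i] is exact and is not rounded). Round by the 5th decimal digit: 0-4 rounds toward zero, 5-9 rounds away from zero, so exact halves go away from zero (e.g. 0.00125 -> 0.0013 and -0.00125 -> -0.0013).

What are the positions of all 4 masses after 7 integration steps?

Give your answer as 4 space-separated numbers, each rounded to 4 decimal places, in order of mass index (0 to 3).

Step 0: x=[8.0000 10.0000 19.0000 22.0000] v=[0.0000 0.0000 0.0000 0.0000]
Step 1: x=[7.5200 10.5600 18.5200 22.1200] v=[-2.4000 2.8000 -2.4000 0.6000]
Step 2: x=[6.6816 11.5136 17.6912 22.3360] v=[-4.1920 4.7680 -4.1440 1.0800]
Step 3: x=[5.6952 12.5748 16.7398 22.6062] v=[-4.9318 5.3062 -4.7571 1.3510]
Step 4: x=[4.8036 13.4189 15.9245 22.8817] v=[-4.4580 4.2204 -4.0765 1.3777]
Step 5: x=[4.2169 13.7742 15.4653 23.1190] v=[-2.9333 1.7765 -2.2959 1.1863]
Step 6: x=[4.0575 13.5002 15.4831 23.2901] v=[-0.7971 -1.3700 0.0891 0.8556]
Step 7: x=[4.3289 12.6294 15.9668 23.3889] v=[1.3570 -4.3539 2.4187 0.4942]

Answer: 4.3289 12.6294 15.9668 23.3889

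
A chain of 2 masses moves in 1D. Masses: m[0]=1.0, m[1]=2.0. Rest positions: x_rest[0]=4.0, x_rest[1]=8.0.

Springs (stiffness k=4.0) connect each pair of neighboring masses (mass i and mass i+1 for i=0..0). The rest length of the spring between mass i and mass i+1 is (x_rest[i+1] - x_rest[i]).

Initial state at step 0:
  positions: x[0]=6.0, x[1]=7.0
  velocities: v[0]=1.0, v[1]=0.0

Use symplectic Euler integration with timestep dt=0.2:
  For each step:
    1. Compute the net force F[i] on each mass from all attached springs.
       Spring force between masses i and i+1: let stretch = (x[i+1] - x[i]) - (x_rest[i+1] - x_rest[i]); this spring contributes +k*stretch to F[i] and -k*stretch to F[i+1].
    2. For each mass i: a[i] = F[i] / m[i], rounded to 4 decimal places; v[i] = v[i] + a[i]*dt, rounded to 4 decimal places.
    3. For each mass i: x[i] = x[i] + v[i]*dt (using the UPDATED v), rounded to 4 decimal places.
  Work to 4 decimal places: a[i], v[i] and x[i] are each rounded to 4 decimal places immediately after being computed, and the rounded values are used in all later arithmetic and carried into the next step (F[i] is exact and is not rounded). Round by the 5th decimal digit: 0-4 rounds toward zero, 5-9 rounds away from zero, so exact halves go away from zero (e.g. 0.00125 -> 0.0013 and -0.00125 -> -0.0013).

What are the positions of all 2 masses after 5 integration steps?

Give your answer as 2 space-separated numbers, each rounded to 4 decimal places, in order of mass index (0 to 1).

Answer: 2.6229 9.1885

Derivation:
Step 0: x=[6.0000 7.0000] v=[1.0000 0.0000]
Step 1: x=[5.7200 7.2400] v=[-1.4000 1.2000]
Step 2: x=[5.0432 7.6784] v=[-3.3840 2.1920]
Step 3: x=[4.1480 8.2260] v=[-4.4758 2.7379]
Step 4: x=[3.2653 8.7673] v=[-4.4134 2.7067]
Step 5: x=[2.6229 9.1885] v=[-3.2118 2.1059]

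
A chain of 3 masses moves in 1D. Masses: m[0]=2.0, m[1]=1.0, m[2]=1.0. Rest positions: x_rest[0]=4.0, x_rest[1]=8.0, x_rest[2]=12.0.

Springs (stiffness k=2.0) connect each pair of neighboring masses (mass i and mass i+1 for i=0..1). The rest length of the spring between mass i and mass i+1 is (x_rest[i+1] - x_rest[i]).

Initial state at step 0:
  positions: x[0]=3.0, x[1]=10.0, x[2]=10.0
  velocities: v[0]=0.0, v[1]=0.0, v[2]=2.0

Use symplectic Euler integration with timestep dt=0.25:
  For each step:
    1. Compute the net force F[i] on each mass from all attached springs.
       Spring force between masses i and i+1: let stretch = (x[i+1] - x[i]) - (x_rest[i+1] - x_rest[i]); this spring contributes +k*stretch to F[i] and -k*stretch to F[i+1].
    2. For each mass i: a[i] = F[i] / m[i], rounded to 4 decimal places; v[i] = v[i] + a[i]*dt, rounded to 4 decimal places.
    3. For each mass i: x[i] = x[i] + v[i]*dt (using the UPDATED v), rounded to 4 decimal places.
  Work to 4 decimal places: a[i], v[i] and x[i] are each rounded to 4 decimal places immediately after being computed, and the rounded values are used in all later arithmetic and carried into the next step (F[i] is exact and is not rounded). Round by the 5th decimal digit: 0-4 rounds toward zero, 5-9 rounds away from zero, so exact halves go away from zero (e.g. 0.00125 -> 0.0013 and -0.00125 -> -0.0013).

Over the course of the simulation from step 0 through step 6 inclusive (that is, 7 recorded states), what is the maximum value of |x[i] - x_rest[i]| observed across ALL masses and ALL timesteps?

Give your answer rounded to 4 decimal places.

Answer: 2.5140

Derivation:
Step 0: x=[3.0000 10.0000 10.0000] v=[0.0000 0.0000 2.0000]
Step 1: x=[3.1875 9.1250 11.0000] v=[0.7500 -3.5000 4.0000]
Step 2: x=[3.4961 7.7422 12.2656] v=[1.2344 -5.5313 5.0625]
Step 3: x=[3.8201 6.3940 13.4658] v=[1.2959 -5.3927 4.8008]
Step 4: x=[4.0550 5.6081 14.2820] v=[0.9394 -3.1438 3.2649]
Step 5: x=[4.1369 5.7123 14.5140] v=[0.3277 0.4166 0.9280]
Step 6: x=[4.0673 6.7198 14.1458] v=[-0.2785 4.0298 -1.4729]
Max displacement = 2.5140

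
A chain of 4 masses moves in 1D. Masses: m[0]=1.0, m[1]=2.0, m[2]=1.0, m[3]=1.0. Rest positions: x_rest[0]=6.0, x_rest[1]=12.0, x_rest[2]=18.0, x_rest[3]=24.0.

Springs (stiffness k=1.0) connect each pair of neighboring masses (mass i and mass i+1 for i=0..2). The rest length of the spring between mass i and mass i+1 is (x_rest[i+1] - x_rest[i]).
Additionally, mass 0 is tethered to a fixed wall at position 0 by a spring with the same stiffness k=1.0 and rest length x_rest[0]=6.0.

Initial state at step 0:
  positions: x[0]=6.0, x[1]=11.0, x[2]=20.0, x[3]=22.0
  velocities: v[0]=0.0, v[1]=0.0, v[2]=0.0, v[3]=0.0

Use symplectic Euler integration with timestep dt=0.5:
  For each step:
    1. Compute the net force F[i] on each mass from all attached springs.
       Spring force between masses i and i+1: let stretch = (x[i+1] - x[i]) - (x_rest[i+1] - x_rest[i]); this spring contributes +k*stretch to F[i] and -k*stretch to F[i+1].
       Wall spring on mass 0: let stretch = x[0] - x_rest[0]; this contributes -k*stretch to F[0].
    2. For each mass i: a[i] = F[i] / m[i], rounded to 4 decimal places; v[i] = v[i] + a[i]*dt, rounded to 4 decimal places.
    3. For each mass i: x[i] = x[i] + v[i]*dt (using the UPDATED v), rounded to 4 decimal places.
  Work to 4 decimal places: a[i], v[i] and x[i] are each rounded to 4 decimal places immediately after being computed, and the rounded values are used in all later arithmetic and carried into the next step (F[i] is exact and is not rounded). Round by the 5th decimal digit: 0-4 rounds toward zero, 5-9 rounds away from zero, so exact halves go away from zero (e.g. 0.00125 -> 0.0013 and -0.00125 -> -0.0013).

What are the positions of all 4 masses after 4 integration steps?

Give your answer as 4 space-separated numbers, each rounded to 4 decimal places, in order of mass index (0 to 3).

Answer: 5.8985 12.1348 15.6524 24.7344

Derivation:
Step 0: x=[6.0000 11.0000 20.0000 22.0000] v=[0.0000 0.0000 0.0000 0.0000]
Step 1: x=[5.7500 11.5000 18.2500 23.0000] v=[-0.5000 1.0000 -3.5000 2.0000]
Step 2: x=[5.5000 12.1250 16.0000 24.3125] v=[-0.5000 1.2500 -4.5000 2.6250]
Step 3: x=[5.5313 12.4063 14.8594 25.0469] v=[0.0625 0.5625 -2.2813 1.4688]
Step 4: x=[5.8985 12.1348 15.6524 24.7344] v=[0.7344 -0.5430 1.5859 -0.6250]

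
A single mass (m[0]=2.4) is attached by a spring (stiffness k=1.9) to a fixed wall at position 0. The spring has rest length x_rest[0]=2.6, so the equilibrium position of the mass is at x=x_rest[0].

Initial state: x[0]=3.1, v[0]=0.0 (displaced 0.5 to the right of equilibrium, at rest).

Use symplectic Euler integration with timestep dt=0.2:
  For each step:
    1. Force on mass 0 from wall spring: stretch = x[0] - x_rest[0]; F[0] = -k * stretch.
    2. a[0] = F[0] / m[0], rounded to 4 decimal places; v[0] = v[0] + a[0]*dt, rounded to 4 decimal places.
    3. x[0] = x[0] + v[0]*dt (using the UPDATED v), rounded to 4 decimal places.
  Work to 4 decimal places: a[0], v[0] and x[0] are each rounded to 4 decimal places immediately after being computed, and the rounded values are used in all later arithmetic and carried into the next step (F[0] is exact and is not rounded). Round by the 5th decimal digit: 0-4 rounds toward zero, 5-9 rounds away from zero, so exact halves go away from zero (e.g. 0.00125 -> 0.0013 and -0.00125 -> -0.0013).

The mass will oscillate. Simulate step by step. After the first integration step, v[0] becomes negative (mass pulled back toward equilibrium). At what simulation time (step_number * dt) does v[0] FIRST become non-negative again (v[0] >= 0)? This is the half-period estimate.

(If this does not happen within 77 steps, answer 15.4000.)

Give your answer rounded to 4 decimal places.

Answer: 3.6000

Derivation:
Step 0: x=[3.1000] v=[0.0000]
Step 1: x=[3.0842] v=[-0.0792]
Step 2: x=[3.0530] v=[-0.1559]
Step 3: x=[3.0075] v=[-0.2276]
Step 4: x=[2.9491] v=[-0.2921]
Step 5: x=[2.8796] v=[-0.3474]
Step 6: x=[2.8013] v=[-0.3917]
Step 7: x=[2.7166] v=[-0.4236]
Step 8: x=[2.6282] v=[-0.4421]
Step 9: x=[2.5389] v=[-0.4466]
Step 10: x=[2.4515] v=[-0.4369]
Step 11: x=[2.3688] v=[-0.4134]
Step 12: x=[2.2934] v=[-0.3768]
Step 13: x=[2.2277] v=[-0.3283]
Step 14: x=[2.1738] v=[-0.2694]
Step 15: x=[2.1334] v=[-0.2019]
Step 16: x=[2.1078] v=[-0.1280]
Step 17: x=[2.0978] v=[-0.0501]
Step 18: x=[2.1037] v=[0.0294]
First v>=0 after going negative at step 18, time=3.6000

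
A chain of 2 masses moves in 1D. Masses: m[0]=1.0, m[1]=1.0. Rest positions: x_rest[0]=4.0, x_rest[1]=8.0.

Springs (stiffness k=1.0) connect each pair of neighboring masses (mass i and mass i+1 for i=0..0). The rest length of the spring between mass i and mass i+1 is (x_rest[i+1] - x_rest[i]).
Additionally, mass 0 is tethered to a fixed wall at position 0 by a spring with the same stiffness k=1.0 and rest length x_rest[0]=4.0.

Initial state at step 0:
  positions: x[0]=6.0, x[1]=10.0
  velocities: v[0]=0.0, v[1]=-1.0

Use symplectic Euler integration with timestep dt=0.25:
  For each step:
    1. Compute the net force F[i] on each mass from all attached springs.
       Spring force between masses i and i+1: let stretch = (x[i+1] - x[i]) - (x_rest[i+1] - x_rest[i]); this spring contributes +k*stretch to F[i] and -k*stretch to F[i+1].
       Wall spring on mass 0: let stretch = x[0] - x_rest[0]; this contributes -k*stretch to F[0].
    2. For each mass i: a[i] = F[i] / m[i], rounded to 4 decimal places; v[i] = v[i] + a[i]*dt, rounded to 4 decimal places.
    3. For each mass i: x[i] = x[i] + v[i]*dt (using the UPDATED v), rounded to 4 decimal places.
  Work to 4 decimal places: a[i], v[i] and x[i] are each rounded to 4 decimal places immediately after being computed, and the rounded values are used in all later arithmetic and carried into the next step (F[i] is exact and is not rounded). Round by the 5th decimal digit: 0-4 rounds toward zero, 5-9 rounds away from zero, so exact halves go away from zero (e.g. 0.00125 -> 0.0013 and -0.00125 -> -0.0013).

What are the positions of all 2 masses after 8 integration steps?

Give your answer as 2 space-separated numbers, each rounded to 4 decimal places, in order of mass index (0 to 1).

Step 0: x=[6.0000 10.0000] v=[0.0000 -1.0000]
Step 1: x=[5.8750 9.7500] v=[-0.5000 -1.0000]
Step 2: x=[5.6250 9.5078] v=[-1.0000 -0.9688]
Step 3: x=[5.2661 9.2729] v=[-1.4356 -0.9395]
Step 4: x=[4.8285 9.0376] v=[-1.7504 -0.9412]
Step 5: x=[4.3522 8.7892] v=[-1.9053 -0.9935]
Step 6: x=[3.8812 8.5135] v=[-1.8841 -1.1028]
Step 7: x=[3.4571 8.1983] v=[-1.6963 -1.2609]
Step 8: x=[3.1133 7.8368] v=[-1.3753 -1.4462]

Answer: 3.1133 7.8368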